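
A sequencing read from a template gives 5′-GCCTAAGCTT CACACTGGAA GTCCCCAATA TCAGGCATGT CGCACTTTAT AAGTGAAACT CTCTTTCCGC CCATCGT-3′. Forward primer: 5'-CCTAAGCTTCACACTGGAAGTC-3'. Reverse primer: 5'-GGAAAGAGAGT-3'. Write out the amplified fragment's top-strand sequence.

5'-CCTAAGCTTCACACTGGAAGTCCCCAATATCAGGCATGTCGCACTTTATAAGTGAAACTCTCTTTCC-3'

Forward primer CCTAAGCTTCACACTGGAAGTC is found on the top strand at positions 2–23.
The reverse primer's reverse complement is ACTCTCTTTCC, which matches the template at positions 58–68.
The product is the template from position 2 through 68 (67 bp).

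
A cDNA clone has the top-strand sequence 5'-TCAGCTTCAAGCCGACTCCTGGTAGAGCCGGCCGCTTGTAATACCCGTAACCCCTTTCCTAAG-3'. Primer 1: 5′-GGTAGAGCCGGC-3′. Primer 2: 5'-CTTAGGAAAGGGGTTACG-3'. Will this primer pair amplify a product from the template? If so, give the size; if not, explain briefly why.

Primer 1 (GGTAGAGCCGGC) matches the top strand at positions 21–32; it acts as a forward primer.
Primer 2's reverse complement is CGTAACCCCTTTCCTAAG, matching the top strand at positions 46–63; it acts as a reverse primer.
The 3' ends face each other across positions 21–63, giving a 43 bp product.

Yes — a 43 bp product.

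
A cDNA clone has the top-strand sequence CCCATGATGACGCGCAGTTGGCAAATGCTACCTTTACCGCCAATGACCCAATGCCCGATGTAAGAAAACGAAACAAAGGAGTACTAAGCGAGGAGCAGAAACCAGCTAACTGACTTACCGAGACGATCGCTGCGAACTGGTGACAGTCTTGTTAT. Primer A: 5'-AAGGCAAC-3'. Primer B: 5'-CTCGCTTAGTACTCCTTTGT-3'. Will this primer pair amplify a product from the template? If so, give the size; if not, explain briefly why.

No product — primer A has no binding site in the template.

Primer A (AAGGCAAC) does not match the top strand, and its reverse complement GTTGCCTT does not match either.
With no annealing site for primer A, no amplification occurs.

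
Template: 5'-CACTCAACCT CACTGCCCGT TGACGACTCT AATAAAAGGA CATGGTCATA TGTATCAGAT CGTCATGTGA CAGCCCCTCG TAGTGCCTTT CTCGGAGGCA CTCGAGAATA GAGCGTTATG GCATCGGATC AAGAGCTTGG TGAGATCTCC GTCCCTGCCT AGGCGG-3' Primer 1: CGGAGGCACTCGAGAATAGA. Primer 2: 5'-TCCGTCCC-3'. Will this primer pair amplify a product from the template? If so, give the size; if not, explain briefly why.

Primer 1 (CGGAGGCACTCGAGAATAGA) matches the top strand at positions 93–112 (3' end points downstream).
Primer 2 (TCCGTCCC) also matches the top strand directly, at positions 148–155 — its reverse complement GGGACGGA is not present.
Both primers anneal to the bottom strand with 3' ends pointing the same way, so neither can prime synthesis back toward the other.

No product — both primers anneal to the same strand and extend in the same direction.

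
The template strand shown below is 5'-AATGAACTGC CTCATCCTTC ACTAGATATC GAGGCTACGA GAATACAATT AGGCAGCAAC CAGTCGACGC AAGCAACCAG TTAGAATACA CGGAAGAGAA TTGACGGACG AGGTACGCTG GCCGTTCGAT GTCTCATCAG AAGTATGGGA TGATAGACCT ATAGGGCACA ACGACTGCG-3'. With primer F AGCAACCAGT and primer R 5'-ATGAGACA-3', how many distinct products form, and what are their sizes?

Two products: 83 bp, 66 bp

The forward primer AGCAACCAGT matches the top strand at positions 55–64, 72–81.
The reverse primer's reverse complement is TGTCTCAT, matching at positions 130–137.
Each forward site pairs with the reverse site to give a product ending at position 137: sizes 83, 66 bp.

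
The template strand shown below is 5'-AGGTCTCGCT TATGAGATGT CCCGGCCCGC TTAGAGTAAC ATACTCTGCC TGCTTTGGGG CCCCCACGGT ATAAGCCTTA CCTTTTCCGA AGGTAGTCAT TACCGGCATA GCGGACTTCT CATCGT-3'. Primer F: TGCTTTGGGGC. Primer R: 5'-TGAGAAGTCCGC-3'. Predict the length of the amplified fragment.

Scanning the template, TGCTTTGGGGC occurs at positions 51–61; this primer anneals to the bottom strand there with its 3' end pointing downstream.
Taking the reverse complement of TGAGAAGTCCGC gives GCGGACTTCTCA, found at positions 111–122 on the template; the primer anneals here to the top strand with its 3' end pointing upstream.
The product runs from position 51 to position 122, so its length is 122 − 51 + 1 = 72 bp.

72 bp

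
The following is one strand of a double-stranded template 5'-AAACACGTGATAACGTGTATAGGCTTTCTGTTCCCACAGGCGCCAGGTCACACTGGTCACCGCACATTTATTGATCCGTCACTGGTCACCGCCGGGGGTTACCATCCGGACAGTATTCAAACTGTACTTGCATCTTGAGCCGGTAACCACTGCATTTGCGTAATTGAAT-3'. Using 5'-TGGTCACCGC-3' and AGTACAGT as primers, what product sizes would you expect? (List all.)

75 bp, 46 bp

The forward primer TGGTCACCGC matches the top strand at positions 54–63, 83–92.
The reverse primer's reverse complement is ACTGTACT, matching at positions 121–128.
Each forward site pairs with the reverse site to give a product ending at position 128: sizes 75, 46 bp.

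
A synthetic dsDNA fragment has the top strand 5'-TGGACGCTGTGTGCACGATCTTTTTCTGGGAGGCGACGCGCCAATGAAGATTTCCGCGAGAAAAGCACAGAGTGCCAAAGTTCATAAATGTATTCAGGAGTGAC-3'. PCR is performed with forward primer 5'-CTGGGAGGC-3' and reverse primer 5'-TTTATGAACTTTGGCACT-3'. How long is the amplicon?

63 bp

Forward primer CTGGGAGGC is found on the top strand at positions 26–34.
The reverse primer's reverse complement is AGTGCCAAAGTTCATAAA, which matches the template at positions 71–88.
The product runs from position 26 to position 88, so its length is 88 − 26 + 1 = 63 bp.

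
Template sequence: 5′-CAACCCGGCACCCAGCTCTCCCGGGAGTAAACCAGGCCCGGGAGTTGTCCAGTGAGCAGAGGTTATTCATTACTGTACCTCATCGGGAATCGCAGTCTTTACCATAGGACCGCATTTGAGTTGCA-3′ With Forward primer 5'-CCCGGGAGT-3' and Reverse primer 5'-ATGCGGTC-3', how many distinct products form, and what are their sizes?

Two products: 96 bp, 79 bp

The forward primer CCCGGGAGT matches the top strand at positions 20–28, 37–45.
The reverse primer's reverse complement is GACCGCAT, matching at positions 108–115.
Each forward site pairs with the reverse site to give a product ending at position 115: sizes 96, 79 bp.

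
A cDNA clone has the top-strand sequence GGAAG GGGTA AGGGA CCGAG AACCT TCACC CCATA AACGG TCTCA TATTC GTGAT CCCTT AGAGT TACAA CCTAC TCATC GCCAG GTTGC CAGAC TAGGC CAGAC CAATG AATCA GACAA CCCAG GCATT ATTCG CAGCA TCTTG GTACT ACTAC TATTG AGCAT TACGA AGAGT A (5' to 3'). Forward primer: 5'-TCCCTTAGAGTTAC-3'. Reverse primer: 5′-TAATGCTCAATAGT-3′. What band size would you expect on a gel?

The forward primer matches the template at positions 55–68.
The reverse primer's reverse complement is ACTATTGAGCATTA, which matches the template at positions 154–167.
The product runs from position 55 to position 167, so its length is 167 − 55 + 1 = 113 bp.

113 bp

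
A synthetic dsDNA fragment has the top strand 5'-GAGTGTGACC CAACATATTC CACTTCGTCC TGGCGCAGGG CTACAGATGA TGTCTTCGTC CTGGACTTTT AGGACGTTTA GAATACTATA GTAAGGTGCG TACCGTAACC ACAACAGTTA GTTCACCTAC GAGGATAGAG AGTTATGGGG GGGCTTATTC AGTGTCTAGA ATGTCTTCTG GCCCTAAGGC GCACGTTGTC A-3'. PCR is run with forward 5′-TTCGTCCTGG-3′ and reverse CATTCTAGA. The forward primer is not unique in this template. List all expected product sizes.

The forward primer TTCGTCCTGG matches the top strand at positions 24–33, 55–64.
The reverse primer's reverse complement is TCTAGAATG, matching at positions 165–173.
Each forward site pairs with the reverse site to give a product ending at position 173: sizes 150, 119 bp.

150 bp, 119 bp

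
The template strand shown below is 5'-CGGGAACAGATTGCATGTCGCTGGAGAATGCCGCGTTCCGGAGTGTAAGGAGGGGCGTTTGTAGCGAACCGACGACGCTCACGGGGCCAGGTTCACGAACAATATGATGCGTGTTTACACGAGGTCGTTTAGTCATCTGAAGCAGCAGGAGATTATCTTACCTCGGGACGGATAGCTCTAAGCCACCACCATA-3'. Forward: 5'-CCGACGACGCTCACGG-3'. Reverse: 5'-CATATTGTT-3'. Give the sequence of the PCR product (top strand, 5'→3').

Scanning the template, CCGACGACGCTCACGG occurs at positions 69–84; this primer anneals to the bottom strand there with its 3' end pointing downstream.
The reverse primer's reverse complement is AACAATATG, which matches the template at positions 98–106.
The product is the template from position 69 through 106 (38 bp).

5'-CCGACGACGCTCACGGGGCCAGGTTCACGAACAATATG-3'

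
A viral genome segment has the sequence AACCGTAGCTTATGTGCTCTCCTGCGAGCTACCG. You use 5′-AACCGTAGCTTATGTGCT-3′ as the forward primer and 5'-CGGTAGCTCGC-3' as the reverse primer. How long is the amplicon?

The forward primer matches the template at positions 1–18.
Reverse complement of the reverse primer: GCGAGCTACCG. This occurs on the top strand at positions 24–34.
Amplicon spans positions 1–34: 34 bp.

34 bp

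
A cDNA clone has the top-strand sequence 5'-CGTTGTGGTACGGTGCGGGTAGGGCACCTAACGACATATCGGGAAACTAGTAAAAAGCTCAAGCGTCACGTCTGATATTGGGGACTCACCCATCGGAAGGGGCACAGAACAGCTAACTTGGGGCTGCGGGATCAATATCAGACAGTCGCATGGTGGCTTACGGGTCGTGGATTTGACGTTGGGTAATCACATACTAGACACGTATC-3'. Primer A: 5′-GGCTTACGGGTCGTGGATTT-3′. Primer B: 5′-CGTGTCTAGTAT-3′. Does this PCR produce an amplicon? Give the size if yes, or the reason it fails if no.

Yes — a 48 bp product.

Primer A (GGCTTACGGGTCGTGGATTT) matches the top strand at positions 155–174; it acts as a forward primer.
Primer B's reverse complement is ATACTAGACACG, matching the top strand at positions 191–202; it acts as a reverse primer.
The 3' ends face each other across positions 155–202, giving a 48 bp product.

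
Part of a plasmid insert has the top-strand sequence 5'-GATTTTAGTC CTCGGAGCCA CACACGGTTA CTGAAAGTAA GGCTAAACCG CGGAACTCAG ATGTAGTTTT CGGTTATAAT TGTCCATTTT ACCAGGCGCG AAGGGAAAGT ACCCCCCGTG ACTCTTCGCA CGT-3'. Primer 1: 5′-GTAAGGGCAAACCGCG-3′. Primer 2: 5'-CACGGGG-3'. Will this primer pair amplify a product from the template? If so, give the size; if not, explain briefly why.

No product — primer 1 has no binding site in the template.

Primer 1 (GTAAGGGCAAACCGCG) does not match the top strand, and its reverse complement CGCGGTTTGCCCTTAC does not match either.
With no annealing site for primer 1, no amplification occurs.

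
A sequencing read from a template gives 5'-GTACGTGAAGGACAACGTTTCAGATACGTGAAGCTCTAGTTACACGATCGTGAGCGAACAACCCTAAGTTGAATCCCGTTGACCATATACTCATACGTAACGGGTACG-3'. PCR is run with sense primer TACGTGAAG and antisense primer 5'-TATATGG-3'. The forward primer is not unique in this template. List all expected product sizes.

88 bp, 65 bp

The forward primer TACGTGAAG matches the top strand at positions 2–10, 25–33.
The reverse primer's reverse complement is CCATATA, matching at positions 83–89.
Each forward site pairs with the reverse site to give a product ending at position 89: sizes 88, 65 bp.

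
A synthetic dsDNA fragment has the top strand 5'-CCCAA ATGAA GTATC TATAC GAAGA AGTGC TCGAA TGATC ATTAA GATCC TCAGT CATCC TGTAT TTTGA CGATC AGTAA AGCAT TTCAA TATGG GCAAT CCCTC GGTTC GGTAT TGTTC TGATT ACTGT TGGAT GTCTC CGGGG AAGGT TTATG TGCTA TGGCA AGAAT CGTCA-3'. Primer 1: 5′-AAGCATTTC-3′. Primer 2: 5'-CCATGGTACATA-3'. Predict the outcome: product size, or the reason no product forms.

No product — primer 2 has no binding site in the template.

Primer 2 (CCATGGTACATA) does not match the top strand, and its reverse complement TATGTACCATGG does not match either.
With no annealing site for primer 2, no amplification occurs.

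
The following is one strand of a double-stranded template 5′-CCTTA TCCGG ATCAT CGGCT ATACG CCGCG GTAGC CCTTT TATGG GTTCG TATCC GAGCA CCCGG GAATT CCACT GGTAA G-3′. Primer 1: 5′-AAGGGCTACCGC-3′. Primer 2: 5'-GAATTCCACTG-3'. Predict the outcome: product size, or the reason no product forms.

Primer 1 (AAGGGCTACCGC) has reverse complement GCGGTAGCCCTT, which matches the top strand at positions 28–39; primer 1 anneals to the top strand there with its 3' end pointing upstream toward position 28.
Primer 2 (GAATTCCACTG) matches the top strand directly at positions 66–76; it anneals to the bottom strand with its 3' end pointing downstream toward position 76.
The 3' ends diverge (primer 1 extends toward position 1, primer 2 toward position 81), so the primers never converge on a shared product.

No product — the primers' 3' ends point away from each other.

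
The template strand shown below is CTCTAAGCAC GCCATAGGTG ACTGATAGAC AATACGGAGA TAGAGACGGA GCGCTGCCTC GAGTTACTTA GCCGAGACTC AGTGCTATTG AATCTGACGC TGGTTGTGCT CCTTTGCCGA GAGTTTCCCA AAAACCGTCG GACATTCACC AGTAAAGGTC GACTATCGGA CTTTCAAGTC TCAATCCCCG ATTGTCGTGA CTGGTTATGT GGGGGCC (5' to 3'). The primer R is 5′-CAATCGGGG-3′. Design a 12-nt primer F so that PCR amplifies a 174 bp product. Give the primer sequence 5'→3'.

5'-ACTGATAGACAA-3'

The reverse primer's reverse complement CCCCGATTG matches the template at positions 186–194, so the product ends at position 194.
A 174 bp product then starts at position 194 − 174 + 1 = 21.
The forward primer is identical to the top strand there: ACTGATAGACAA.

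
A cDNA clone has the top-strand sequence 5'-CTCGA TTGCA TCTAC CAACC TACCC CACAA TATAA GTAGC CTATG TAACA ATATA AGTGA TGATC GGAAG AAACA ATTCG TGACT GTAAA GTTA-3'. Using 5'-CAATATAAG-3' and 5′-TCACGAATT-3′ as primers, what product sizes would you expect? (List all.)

The forward primer CAATATAAG matches the top strand at positions 28–36, 49–57.
The reverse primer's reverse complement is AATTCGTGA, matching at positions 75–83.
Each forward site pairs with the reverse site to give a product ending at position 83: sizes 56, 35 bp.

56 bp, 35 bp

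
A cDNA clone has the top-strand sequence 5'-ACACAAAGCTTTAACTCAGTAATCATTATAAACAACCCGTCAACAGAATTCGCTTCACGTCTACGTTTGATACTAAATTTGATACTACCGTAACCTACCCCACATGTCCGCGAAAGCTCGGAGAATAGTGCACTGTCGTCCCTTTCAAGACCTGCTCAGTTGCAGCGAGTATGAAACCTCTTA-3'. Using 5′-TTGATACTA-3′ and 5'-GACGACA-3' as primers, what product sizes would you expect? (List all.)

74 bp, 62 bp

The forward primer TTGATACTA matches the top strand at positions 67–75, 79–87.
The reverse primer's reverse complement is TGTCGTC, matching at positions 134–140.
Each forward site pairs with the reverse site to give a product ending at position 140: sizes 74, 62 bp.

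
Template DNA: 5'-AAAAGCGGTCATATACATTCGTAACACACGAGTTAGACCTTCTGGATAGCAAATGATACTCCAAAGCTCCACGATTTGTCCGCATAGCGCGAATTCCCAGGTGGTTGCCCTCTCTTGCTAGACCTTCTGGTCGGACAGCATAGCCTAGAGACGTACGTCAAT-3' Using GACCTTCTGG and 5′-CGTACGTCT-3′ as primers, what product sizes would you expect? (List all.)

122 bp, 37 bp

The forward primer GACCTTCTGG matches the top strand at positions 36–45, 121–130.
The reverse primer's reverse complement is AGACGTACG, matching at positions 149–157.
Each forward site pairs with the reverse site to give a product ending at position 157: sizes 122, 37 bp.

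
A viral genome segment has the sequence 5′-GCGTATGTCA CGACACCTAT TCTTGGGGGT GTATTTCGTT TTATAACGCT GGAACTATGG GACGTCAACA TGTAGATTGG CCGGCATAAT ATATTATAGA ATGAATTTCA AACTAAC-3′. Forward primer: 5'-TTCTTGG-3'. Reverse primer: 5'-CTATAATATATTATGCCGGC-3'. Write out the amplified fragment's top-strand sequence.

Scanning the template, TTCTTGG occurs at positions 20–26; this primer anneals to the bottom strand there with its 3' end pointing downstream.
Reverse complement of the reverse primer: GCCGGCATAATATATTATAG. This occurs on the top strand at positions 80–99.
The product is the template from position 20 through 99 (80 bp).

5'-TTCTTGGGGGTGTATTTCGTTTTATAACGCTGGAACTATGGGACGTCAACATGTAGATTGGCCGGCATAATATATTATAG-3'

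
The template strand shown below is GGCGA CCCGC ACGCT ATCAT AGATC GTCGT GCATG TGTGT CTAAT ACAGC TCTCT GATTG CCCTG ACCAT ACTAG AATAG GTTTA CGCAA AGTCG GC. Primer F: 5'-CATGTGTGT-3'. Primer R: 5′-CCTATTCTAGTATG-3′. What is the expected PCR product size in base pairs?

50 bp

Scanning the template, CATGTGTGT occurs at positions 32–40; this primer anneals to the bottom strand there with its 3' end pointing downstream.
Taking the reverse complement of CCTATTCTAGTATG gives CATACTAGAATAGG, found at positions 68–81 on the template; the primer anneals here to the top strand with its 3' end pointing upstream.
Product length = (reverse-primer end) − (forward-primer start) + 1 = 81 − 32 + 1 = 50 bp.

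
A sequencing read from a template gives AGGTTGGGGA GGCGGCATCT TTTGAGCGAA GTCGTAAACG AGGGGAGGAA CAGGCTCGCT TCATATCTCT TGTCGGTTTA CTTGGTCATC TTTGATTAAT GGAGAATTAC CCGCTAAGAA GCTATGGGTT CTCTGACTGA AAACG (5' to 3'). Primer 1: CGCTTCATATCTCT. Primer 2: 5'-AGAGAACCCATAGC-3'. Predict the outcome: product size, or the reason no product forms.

Yes — a 78 bp product.

Primer 1 (CGCTTCATATCTCT) matches the top strand at positions 57–70; it acts as a forward primer.
Primer 2's reverse complement is GCTATGGGTTCTCT, matching the top strand at positions 121–134; it acts as a reverse primer.
The 3' ends face each other across positions 57–134, giving a 78 bp product.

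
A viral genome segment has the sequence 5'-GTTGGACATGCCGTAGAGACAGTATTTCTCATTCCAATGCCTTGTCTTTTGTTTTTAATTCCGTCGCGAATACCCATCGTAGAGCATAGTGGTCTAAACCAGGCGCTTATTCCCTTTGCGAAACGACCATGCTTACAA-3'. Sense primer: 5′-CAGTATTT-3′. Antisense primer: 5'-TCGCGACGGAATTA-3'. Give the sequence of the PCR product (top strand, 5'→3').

Scanning the template, CAGTATTT occurs at positions 20–27; this primer anneals to the bottom strand there with its 3' end pointing downstream.
Taking the reverse complement of TCGCGACGGAATTA gives TAATTCCGTCGCGA, found at positions 56–69 on the template; the primer anneals here to the top strand with its 3' end pointing upstream.
The product is the template from position 20 through 69 (50 bp).

5'-CAGTATTTCTCATTCCAATGCCTTGTCTTTTGTTTTTAATTCCGTCGCGA-3'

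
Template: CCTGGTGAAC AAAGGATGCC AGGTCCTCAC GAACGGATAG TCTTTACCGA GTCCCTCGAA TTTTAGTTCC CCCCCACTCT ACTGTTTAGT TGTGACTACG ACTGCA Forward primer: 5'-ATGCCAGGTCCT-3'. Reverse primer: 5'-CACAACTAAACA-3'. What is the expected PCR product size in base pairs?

Forward primer ATGCCAGGTCCT is found on the top strand at positions 16–27.
The reverse primer's reverse complement is TGTTTAGTTGTG, which matches the template at positions 83–94.
Amplicon spans positions 16–94: 79 bp.

79 bp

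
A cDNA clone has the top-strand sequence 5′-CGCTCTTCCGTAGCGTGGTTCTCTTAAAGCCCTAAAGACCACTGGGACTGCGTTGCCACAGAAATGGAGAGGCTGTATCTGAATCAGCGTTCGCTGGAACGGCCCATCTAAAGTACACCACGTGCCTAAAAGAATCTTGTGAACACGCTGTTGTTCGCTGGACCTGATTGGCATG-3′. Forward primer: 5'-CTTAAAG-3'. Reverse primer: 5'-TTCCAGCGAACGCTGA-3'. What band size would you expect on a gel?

Forward primer CTTAAAG is found on the top strand at positions 23–29.
The reverse primer's reverse complement is TCAGCGTTCGCTGGAA, which matches the template at positions 84–99.
Amplicon spans positions 23–99: 77 bp.

77 bp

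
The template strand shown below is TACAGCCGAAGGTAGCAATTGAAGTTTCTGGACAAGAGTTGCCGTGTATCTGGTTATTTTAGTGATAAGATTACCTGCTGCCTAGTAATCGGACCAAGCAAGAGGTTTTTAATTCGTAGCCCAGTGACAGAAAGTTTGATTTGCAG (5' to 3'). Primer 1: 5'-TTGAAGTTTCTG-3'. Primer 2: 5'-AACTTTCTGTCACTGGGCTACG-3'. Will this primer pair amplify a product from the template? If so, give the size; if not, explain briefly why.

Primer 1 (TTGAAGTTTCTG) matches the top strand at positions 19–30; it acts as a forward primer.
Primer 2's reverse complement is CGTAGCCCAGTGACAGAAAGTT, matching the top strand at positions 115–136; it acts as a reverse primer.
The 3' ends face each other across positions 19–136, giving a 118 bp product.

Yes — a 118 bp product.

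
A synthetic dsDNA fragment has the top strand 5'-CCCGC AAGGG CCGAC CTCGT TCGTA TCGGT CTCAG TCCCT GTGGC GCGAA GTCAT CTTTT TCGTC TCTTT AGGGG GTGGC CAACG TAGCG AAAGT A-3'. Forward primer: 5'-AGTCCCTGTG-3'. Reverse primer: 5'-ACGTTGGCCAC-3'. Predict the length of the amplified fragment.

53 bp

The forward primer matches the template at positions 34–43.
The reverse primer's reverse complement is GTGGCCAACGT, which matches the template at positions 76–86.
Product length = (reverse-primer end) − (forward-primer start) + 1 = 86 − 34 + 1 = 53 bp.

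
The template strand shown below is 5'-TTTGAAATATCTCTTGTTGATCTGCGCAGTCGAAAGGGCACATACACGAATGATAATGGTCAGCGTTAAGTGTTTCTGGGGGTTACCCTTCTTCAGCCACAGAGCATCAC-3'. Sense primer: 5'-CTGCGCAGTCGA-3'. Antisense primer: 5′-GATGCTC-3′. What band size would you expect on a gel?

Scanning the template, CTGCGCAGTCGA occurs at positions 22–33; this primer anneals to the bottom strand there with its 3' end pointing downstream.
Reverse complement of the reverse primer: GAGCATC. This occurs on the top strand at positions 102–108.
Amplicon spans positions 22–108: 87 bp.

87 bp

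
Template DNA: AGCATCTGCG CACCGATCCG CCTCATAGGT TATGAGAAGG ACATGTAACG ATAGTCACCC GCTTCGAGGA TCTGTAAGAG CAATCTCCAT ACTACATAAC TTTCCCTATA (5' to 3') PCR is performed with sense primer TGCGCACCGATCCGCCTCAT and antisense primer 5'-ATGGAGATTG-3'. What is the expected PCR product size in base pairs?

84 bp

The forward primer matches the template at positions 7–26.
Reverse complement of the reverse primer: CAATCTCCAT. This occurs on the top strand at positions 81–90.
Product length = (reverse-primer end) − (forward-primer start) + 1 = 90 − 7 + 1 = 84 bp.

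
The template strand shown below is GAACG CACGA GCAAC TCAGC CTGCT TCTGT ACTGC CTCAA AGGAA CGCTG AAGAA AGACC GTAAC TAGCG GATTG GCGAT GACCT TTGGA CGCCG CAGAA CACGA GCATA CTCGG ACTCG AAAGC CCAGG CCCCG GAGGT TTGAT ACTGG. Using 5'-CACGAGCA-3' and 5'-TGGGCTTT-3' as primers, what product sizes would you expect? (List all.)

123 bp, 28 bp

The forward primer CACGAGCA matches the top strand at positions 6–13, 101–108.
The reverse primer's reverse complement is AAAGCCCA, matching at positions 121–128.
Each forward site pairs with the reverse site to give a product ending at position 128: sizes 123, 28 bp.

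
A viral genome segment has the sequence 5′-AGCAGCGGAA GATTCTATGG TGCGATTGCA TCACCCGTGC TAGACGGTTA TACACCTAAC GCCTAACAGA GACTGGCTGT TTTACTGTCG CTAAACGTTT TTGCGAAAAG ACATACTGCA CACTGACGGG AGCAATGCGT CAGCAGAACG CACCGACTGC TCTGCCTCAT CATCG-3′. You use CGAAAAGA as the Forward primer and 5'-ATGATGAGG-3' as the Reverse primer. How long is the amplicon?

Forward primer CGAAAAGA is found on the top strand at positions 104–111.
Reverse complement of the reverse primer: CCTCATCAT. This occurs on the top strand at positions 165–173.
Amplicon spans positions 104–173: 70 bp.

70 bp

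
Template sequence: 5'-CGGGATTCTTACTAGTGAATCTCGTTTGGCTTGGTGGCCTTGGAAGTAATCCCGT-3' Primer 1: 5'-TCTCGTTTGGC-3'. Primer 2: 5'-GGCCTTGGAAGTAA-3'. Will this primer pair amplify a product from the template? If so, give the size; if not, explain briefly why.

No product — both primers anneal to the same strand and extend in the same direction.

Primer 1 (TCTCGTTTGGC) matches the top strand at positions 20–30 (3' end points downstream).
Primer 2 (GGCCTTGGAAGTAA) also matches the top strand directly, at positions 36–49 — its reverse complement TTACTTCCAAGGCC is not present.
Both primers anneal to the bottom strand with 3' ends pointing the same way, so neither can prime synthesis back toward the other.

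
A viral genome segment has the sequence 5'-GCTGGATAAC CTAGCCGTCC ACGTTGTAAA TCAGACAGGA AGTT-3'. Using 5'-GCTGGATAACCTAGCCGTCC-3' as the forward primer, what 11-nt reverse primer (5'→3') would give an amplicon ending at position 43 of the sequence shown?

The forward primer binds at positions 1–20; the product's 3' end on the top strand is position 43.
The reverse primer anneals to the top strand over positions 33–43, i.e. to AGACAGGAAGT.
Its sequence written 5'→3' is the reverse complement: ACTTCCTGTCT.

5'-ACTTCCTGTCT-3'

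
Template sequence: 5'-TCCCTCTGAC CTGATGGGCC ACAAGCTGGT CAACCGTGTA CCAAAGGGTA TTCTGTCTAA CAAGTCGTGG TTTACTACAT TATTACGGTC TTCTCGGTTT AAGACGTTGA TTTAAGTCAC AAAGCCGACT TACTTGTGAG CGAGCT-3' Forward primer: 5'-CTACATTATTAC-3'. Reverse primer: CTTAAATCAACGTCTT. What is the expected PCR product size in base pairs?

42 bp

The forward primer matches the template at positions 75–86.
Taking the reverse complement of CTTAAATCAACGTCTT gives AAGACGTTGATTTAAG, found at positions 101–116 on the template; the primer anneals here to the top strand with its 3' end pointing upstream.
Amplicon spans positions 75–116: 42 bp.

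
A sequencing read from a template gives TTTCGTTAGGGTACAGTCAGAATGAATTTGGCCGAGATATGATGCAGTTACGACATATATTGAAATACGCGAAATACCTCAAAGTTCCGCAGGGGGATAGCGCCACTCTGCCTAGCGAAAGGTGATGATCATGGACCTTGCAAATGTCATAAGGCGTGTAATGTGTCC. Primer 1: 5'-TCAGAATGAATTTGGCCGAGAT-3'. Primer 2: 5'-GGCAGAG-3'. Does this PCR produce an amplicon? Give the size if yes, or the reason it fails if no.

Yes — a 96 bp product.

Primer 1 (TCAGAATGAATTTGGCCGAGAT) matches the top strand at positions 17–38; it acts as a forward primer.
Primer 2's reverse complement is CTCTGCC, matching the top strand at positions 106–112; it acts as a reverse primer.
The 3' ends face each other across positions 17–112, giving a 96 bp product.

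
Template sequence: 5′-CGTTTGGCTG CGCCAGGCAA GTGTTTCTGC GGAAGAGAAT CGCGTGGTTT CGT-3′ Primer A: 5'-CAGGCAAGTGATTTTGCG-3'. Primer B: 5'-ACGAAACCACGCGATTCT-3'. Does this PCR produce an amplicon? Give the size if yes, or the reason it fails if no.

Primer A (CAGGCAAGTGATTTTGCG) does not match the top strand, and its reverse complement CGCAAAATCACTTGCCTG does not match either.
With no annealing site for primer A, no amplification occurs.

No product — primer A has no binding site in the template.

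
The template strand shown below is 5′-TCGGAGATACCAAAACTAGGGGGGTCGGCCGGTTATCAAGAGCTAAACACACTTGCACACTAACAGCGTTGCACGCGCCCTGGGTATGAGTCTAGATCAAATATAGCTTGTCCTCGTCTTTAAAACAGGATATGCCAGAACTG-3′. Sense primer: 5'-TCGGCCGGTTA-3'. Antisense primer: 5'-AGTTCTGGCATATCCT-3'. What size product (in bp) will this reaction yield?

The forward primer matches the template at positions 25–35.
Reverse complement of the reverse primer: AGGATATGCCAGAACT. This occurs on the top strand at positions 127–142.
The product runs from position 25 to position 142, so its length is 142 − 25 + 1 = 118 bp.

118 bp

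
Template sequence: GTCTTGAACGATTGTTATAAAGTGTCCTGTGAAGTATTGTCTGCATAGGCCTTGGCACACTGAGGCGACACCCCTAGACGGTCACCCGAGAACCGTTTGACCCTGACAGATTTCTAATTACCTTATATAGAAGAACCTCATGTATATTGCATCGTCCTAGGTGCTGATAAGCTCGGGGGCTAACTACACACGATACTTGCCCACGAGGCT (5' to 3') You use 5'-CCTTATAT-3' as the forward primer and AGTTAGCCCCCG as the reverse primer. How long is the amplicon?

The forward primer matches the template at positions 121–128.
The reverse primer's reverse complement is CGGGGGCTAACT, which matches the template at positions 174–185.
The product runs from position 121 to position 185, so its length is 185 − 121 + 1 = 65 bp.

65 bp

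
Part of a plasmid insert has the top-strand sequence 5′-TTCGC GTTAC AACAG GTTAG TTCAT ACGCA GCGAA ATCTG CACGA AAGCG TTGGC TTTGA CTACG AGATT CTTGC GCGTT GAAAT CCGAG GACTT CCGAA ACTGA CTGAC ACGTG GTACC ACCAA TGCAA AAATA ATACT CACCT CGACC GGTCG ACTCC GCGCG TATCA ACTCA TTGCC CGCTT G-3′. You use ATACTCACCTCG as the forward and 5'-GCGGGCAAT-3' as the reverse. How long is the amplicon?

The forward primer matches the template at positions 136–147.
Reverse complement of the reverse primer: ATTGCCCGC. This occurs on the top strand at positions 175–183.
The product runs from position 136 to position 183, so its length is 183 − 136 + 1 = 48 bp.

48 bp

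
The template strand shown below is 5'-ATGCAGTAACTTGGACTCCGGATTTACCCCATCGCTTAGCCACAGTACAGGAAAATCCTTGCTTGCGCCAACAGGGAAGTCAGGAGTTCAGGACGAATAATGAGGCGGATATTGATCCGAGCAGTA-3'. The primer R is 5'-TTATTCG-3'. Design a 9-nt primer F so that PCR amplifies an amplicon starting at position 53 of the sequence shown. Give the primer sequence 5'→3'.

The reverse primer's reverse complement CGAATAA matches the template at positions 94–100; the product starts at position 53.
The forward primer is identical to the top strand over positions 53–61: AAATCCTTG.

5'-AAATCCTTG-3'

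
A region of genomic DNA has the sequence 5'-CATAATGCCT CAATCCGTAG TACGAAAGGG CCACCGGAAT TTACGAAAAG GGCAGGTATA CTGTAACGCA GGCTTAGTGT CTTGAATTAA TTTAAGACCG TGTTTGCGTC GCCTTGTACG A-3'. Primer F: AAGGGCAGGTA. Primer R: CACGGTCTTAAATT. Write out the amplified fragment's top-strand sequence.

5'-AAGGGCAGGTATACTGTAACGCAGGCTTAGTGTCTTGAATTAATTTAAGACCGTG-3'

The forward primer matches the template at positions 48–58.
Taking the reverse complement of CACGGTCTTAAATT gives AATTTAAGACCGTG, found at positions 89–102 on the template; the primer anneals here to the top strand with its 3' end pointing upstream.
The product is the template from position 48 through 102 (55 bp).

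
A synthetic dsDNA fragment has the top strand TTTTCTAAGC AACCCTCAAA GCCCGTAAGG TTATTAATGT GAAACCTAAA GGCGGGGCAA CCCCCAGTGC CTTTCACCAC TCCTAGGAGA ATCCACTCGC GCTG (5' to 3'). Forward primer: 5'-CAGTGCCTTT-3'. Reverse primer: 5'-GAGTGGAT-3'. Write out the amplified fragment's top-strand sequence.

5'-CAGTGCCTTTCACCACTCCTAGGAGAATCCACTC-3'

Scanning the template, CAGTGCCTTT occurs at positions 65–74; this primer anneals to the bottom strand there with its 3' end pointing downstream.
Reverse complement of the reverse primer: ATCCACTC. This occurs on the top strand at positions 91–98.
The product is the template from position 65 through 98 (34 bp).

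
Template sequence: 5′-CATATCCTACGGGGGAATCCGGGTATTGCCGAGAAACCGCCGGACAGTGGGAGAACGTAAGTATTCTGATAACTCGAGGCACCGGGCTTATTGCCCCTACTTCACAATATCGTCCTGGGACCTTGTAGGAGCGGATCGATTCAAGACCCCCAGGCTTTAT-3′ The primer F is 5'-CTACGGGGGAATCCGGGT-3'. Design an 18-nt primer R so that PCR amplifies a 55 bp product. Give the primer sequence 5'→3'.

5'-CTTACGTTCTCCCACTGT-3'

The forward primer binds at positions 7–24, so a 55 bp product ends at position 7 + 55 − 1 = 61.
The reverse primer anneals to the top strand over positions 44–61, i.e. to ACAGTGGGAGAACGTAAG.
Its sequence written 5'→3' is the reverse complement: CTTACGTTCTCCCACTGT.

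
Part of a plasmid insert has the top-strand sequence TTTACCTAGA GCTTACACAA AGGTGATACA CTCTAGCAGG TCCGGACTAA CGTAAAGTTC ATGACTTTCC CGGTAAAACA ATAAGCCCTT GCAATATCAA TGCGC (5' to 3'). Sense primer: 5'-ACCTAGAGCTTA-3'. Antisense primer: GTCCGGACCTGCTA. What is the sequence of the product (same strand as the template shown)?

5'-ACCTAGAGCTTACACAAAGGTGATACACTCTAGCAGGTCCGGAC-3'

Forward primer ACCTAGAGCTTA is found on the top strand at positions 4–15.
The reverse primer's reverse complement is TAGCAGGTCCGGAC, which matches the template at positions 34–47.
The product is the template from position 4 through 47 (44 bp).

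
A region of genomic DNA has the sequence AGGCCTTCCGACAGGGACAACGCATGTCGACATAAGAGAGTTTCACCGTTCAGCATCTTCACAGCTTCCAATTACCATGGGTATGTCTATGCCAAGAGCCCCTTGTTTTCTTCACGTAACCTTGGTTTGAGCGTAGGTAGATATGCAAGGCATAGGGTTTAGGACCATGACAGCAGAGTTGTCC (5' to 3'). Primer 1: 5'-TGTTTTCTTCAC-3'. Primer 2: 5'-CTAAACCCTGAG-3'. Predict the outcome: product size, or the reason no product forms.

No product — primer 2 has no binding site in the template.

Primer 2 (CTAAACCCTGAG) does not match the top strand, and its reverse complement CTCAGGGTTTAG does not match either.
With no annealing site for primer 2, no amplification occurs.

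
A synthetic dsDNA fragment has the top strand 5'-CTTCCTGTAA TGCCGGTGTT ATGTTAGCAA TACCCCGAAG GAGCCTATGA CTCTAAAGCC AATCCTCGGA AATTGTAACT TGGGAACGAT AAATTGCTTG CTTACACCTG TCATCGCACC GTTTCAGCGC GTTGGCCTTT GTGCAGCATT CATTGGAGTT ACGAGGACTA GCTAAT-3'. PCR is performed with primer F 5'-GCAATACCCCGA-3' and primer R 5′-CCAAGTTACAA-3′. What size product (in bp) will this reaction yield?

Forward primer GCAATACCCCGA is found on the top strand at positions 27–38.
Reverse complement of the reverse primer: TTGTAACTTGG. This occurs on the top strand at positions 73–83.
The product runs from position 27 to position 83, so its length is 83 − 27 + 1 = 57 bp.

57 bp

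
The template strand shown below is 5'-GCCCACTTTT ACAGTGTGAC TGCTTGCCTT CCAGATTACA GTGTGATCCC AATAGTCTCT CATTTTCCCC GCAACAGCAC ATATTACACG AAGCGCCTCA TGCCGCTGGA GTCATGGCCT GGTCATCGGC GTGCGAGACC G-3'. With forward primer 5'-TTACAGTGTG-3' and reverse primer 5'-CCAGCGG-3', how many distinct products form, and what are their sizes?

The forward primer TTACAGTGTG matches the top strand at positions 9–18, 36–45.
The reverse primer's reverse complement is CCGCTGG, matching at positions 103–109.
Each forward site pairs with the reverse site to give a product ending at position 109: sizes 101, 74 bp.

Two products: 101 bp, 74 bp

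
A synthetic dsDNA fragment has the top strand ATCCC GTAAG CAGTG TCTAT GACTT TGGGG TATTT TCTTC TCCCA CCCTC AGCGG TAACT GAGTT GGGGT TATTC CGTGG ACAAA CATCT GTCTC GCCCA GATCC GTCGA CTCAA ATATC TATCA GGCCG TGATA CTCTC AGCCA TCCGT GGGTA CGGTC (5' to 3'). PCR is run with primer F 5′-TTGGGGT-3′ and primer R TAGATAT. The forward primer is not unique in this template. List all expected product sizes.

98 bp, 59 bp

The forward primer TTGGGGT matches the top strand at positions 25–31, 64–70.
The reverse primer's reverse complement is ATATCTA, matching at positions 116–122.
Each forward site pairs with the reverse site to give a product ending at position 122: sizes 98, 59 bp.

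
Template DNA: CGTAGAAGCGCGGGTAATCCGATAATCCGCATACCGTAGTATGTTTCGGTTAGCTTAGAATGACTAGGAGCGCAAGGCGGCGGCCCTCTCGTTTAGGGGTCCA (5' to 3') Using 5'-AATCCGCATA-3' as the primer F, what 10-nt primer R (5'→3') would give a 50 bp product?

5'-GCGCTCCTAG-3'

The forward primer binds at positions 24–33, so a 50 bp product ends at position 24 + 50 − 1 = 73.
The reverse primer anneals to the top strand over positions 64–73, i.e. to CTAGGAGCGC.
Its sequence written 5'→3' is the reverse complement: GCGCTCCTAG.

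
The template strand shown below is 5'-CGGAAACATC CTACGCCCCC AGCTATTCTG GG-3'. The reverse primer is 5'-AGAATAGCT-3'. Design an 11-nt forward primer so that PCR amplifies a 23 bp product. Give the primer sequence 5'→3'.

The reverse primer's reverse complement AGCTATTCT matches the template at positions 21–29, so the product ends at position 29.
A 23 bp product then starts at position 29 − 23 + 1 = 7.
The forward primer is identical to the top strand there: CATCCTACGCC.

5'-CATCCTACGCC-3'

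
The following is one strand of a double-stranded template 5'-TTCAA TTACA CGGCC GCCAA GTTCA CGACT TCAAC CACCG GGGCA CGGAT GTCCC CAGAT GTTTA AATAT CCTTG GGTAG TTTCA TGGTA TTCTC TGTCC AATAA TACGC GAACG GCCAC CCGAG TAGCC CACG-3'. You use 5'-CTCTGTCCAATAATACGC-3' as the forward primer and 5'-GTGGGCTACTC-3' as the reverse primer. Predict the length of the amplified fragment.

41 bp

The forward primer matches the template at positions 93–110.
Taking the reverse complement of GTGGGCTACTC gives GAGTAGCCCAC, found at positions 123–133 on the template; the primer anneals here to the top strand with its 3' end pointing upstream.
Amplicon spans positions 93–133: 41 bp.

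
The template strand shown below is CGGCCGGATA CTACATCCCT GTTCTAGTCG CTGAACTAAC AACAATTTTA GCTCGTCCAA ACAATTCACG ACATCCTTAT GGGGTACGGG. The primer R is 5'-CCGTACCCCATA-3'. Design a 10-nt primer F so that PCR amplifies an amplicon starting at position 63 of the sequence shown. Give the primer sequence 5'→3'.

The reverse primer's reverse complement TATGGGGTACGG matches the template at positions 78–89; the product starts at position 63.
The forward primer is identical to the top strand over positions 63–72: AATTCACGAC.

5'-AATTCACGAC-3'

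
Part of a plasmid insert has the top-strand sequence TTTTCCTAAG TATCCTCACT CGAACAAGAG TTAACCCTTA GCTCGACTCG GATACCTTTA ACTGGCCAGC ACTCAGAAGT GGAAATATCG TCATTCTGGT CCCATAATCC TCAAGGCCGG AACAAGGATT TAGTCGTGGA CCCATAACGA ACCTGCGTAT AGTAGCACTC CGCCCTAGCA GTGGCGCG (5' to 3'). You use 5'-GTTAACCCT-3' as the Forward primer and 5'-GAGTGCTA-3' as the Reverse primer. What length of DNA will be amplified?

141 bp

The forward primer matches the template at positions 30–38.
The reverse primer's reverse complement is TAGCACTC, which matches the template at positions 163–170.
Product length = (reverse-primer end) − (forward-primer start) + 1 = 170 − 30 + 1 = 141 bp.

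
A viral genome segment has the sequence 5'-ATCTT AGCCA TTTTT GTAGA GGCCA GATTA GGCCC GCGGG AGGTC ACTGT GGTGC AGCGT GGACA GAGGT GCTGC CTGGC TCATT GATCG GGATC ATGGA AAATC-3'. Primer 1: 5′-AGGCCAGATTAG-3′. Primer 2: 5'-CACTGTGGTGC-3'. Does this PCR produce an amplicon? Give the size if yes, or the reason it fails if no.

No product — both primers anneal to the same strand and extend in the same direction.

Primer 1 (AGGCCAGATTAG) matches the top strand at positions 20–31 (3' end points downstream).
Primer 2 (CACTGTGGTGC) also matches the top strand directly, at positions 45–55 — its reverse complement GCACCACAGTG is not present.
Both primers anneal to the bottom strand with 3' ends pointing the same way, so neither can prime synthesis back toward the other.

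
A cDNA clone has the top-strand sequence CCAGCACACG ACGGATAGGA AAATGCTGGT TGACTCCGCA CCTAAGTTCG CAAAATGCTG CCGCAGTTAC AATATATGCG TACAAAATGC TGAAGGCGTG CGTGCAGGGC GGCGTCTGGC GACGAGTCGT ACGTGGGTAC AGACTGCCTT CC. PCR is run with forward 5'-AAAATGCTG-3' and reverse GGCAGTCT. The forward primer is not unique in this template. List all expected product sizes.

The forward primer AAAATGCTG matches the top strand at positions 20–28, 52–60, 84–92.
The reverse primer's reverse complement is AGACTGCC, matching at positions 141–148.
Each forward site pairs with the reverse site to give a product ending at position 148: sizes 129, 97, 65 bp.

129 bp, 97 bp, 65 bp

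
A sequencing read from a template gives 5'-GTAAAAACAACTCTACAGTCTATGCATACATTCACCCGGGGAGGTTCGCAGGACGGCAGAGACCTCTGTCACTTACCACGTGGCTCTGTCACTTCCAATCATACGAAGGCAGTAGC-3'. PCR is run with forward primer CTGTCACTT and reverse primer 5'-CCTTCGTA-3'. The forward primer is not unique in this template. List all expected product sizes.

The forward primer CTGTCACTT matches the top strand at positions 66–74, 86–94.
The reverse primer's reverse complement is TACGAAGG, matching at positions 102–109.
Each forward site pairs with the reverse site to give a product ending at position 109: sizes 44, 24 bp.

44 bp, 24 bp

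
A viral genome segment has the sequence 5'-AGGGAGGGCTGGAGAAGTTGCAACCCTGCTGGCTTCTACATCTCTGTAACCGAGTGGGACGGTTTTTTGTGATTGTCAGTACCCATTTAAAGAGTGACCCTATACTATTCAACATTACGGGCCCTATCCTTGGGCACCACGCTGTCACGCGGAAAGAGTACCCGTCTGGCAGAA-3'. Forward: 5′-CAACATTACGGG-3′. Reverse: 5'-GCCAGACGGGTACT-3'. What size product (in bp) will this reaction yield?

61 bp

The forward primer matches the template at positions 110–121.
Taking the reverse complement of GCCAGACGGGTACT gives AGTACCCGTCTGGC, found at positions 157–170 on the template; the primer anneals here to the top strand with its 3' end pointing upstream.
Product length = (reverse-primer end) − (forward-primer start) + 1 = 170 − 110 + 1 = 61 bp.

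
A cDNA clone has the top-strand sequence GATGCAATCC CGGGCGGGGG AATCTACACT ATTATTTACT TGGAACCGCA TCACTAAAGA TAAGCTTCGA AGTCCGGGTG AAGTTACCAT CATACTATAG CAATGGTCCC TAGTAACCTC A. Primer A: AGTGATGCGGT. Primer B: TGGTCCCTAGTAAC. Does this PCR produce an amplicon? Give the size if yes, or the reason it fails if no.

No product — the primers' 3' ends point away from each other.

Primer A (AGTGATGCGGT) has reverse complement ACCGCATCACT, which matches the top strand at positions 45–55; primer A anneals to the top strand there with its 3' end pointing upstream toward position 45.
Primer B (TGGTCCCTAGTAAC) matches the top strand directly at positions 104–117; it anneals to the bottom strand with its 3' end pointing downstream toward position 117.
The 3' ends diverge (primer A extends toward position 1, primer B toward position 121), so the primers never converge on a shared product.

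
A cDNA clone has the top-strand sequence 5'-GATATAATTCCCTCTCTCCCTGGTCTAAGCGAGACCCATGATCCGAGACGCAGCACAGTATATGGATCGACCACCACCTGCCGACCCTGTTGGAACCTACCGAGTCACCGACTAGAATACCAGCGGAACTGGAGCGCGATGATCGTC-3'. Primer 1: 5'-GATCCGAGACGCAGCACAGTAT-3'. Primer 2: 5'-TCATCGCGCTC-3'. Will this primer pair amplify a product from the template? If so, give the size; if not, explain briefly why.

Primer 1 (GATCCGAGACGCAGCACAGTAT) matches the top strand at positions 40–61; it acts as a forward primer.
Primer 2's reverse complement is GAGCGCGATGA, matching the top strand at positions 132–142; it acts as a reverse primer.
The 3' ends face each other across positions 40–142, giving a 103 bp product.

Yes — a 103 bp product.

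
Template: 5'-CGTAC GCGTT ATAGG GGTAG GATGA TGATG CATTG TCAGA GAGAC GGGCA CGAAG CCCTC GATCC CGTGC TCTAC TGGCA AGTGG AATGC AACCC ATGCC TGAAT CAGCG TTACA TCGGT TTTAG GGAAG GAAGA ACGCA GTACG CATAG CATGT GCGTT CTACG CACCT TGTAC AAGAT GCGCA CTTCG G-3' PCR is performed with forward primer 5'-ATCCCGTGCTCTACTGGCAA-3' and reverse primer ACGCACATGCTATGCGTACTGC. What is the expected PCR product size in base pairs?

98 bp

Forward primer ATCCCGTGCTCTACTGGCAA is found on the top strand at positions 62–81.
Reverse complement of the reverse primer: GCAGTACGCATAGCATGTGCGT. This occurs on the top strand at positions 138–159.
Amplicon spans positions 62–159: 98 bp.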